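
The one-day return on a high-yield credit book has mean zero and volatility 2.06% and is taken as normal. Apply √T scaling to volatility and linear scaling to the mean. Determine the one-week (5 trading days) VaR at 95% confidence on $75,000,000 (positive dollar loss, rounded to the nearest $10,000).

At 95%, z = 1.645.
σ_{5d} = 2.06% × √5 = 4.606%.
VaR = 1.645 × 4.606% = 7.577%.
On $75,000,000: 0.07577 × $75,000,000 = $5,682,750.

$5,680,000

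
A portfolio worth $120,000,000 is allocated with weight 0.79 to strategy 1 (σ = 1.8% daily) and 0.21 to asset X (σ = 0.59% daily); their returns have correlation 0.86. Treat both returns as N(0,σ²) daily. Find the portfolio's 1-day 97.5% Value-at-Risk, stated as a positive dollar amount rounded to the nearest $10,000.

$3,600,000

σ_p² = 0.79²·1.8² + 0.21²·0.59² + 2·0.86·0.79·0.21·1.8·0.59 = 2.3405 (%²).
σ_p = √2.3405 = 1.530%.
At 97.5%, z = 1.960.
VaR = 1.960 × 1.530% = 2.999%; on $120,000,000 that is $3,598,800.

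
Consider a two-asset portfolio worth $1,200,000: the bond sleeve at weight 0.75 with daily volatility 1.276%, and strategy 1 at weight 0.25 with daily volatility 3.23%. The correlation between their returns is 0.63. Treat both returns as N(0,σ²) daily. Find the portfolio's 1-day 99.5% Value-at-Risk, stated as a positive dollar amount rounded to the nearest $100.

$49,300

σ_p² = 0.75²·1.276² + 0.25²·3.23² + 2·0.63·0.75·0.25·1.276·3.23 = 2.5416 (%²).
σ_p = √2.5416 = 1.594%.
At 99.5%, z = 2.576.
VaR = 2.576 × 1.594% = 4.106%; on $1,200,000 that is $49,272.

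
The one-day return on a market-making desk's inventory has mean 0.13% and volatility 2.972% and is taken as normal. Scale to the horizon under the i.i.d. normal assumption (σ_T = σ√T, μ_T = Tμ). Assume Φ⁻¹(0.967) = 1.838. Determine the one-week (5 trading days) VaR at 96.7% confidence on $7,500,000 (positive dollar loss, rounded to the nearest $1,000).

σ_{5d} = 2.972% × √5 = 6.646%; μ_{5d} = 5 × 0.13% = 0.650%.
VaR = −(0.650%) + 1.838 × 6.646% = 11.565%.
On $7,500,000: 0.11565 × $7,500,000 = $867,375.

$867,000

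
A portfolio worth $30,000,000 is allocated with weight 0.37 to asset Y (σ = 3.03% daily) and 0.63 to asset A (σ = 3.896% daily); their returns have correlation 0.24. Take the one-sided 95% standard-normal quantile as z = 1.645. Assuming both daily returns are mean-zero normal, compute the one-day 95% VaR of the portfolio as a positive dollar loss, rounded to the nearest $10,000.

$1,450,000

σ_p² = 0.37²·3.03² + 0.63²·3.896² + 2·0.24·0.37·0.63·3.03·3.896 = 8.6022 (%²).
σ_p = √8.6022 = 2.933%.
VaR = 1.645 × 2.933% = 4.825%; on $30,000,000 that is $1,447,500.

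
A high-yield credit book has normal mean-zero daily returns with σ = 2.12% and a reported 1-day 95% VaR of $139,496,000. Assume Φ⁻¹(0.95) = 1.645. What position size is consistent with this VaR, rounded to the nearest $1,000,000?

VaR as a fraction of value: z·σ = 1.645 × 2.12% = 3.4874%.
Position = $139,496,000 / 0.034874 = $4,000,000,000.

$4,000,000,000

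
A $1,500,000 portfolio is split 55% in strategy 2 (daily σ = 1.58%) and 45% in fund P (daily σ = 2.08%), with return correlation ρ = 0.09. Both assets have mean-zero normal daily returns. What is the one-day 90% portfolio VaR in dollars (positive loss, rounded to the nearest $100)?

σ_p² = 0.55²·1.58² + 0.45²·2.08² + 2·0.09·0.55·0.45·1.58·2.08 = 1.7777 (%²).
σ_p = √1.7777 = 1.333%.
At 90%, z = 1.282.
VaR = 1.282 × 1.333% = 1.709%; on $1,500,000 that is $25,635.

$25,600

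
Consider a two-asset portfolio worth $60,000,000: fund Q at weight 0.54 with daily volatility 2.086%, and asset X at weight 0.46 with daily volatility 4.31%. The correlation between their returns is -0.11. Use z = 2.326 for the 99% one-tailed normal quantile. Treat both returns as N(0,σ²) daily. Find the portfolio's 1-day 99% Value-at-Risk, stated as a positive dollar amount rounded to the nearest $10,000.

$3,030,000

σ_p² = 0.54²·2.086² + 0.46²·4.31² + 2·-0.11·0.54·0.46·2.086·4.31 = 4.7082 (%²).
σ_p = √4.7082 = 2.170%.
VaR = 2.326 × 2.170% = 5.047%; on $60,000,000 that is $3,028,200.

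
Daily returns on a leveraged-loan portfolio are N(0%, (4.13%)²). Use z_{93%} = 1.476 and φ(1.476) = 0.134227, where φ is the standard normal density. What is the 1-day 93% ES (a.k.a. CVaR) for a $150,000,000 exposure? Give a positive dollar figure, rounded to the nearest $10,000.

$11,880,000

Tail multiplier: φ(z)/(1−α) = 0.134227 / 0.07 = 1.918.
ES = 4.13% × 1.918 = 7.921%.
On $150,000,000: 0.07921 × $150,000,000 = $11,881,500.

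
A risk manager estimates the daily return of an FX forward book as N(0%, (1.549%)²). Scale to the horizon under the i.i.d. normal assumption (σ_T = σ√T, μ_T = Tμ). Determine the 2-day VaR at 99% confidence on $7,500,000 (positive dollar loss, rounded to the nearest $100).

$382,200

At 99%, z = 2.326.
σ_{2d} = 1.549% × √2 = 2.191%.
VaR = 2.326 × 2.191% = 5.096%.
On $7,500,000: 0.05096 × $7,500,000 = $382,200.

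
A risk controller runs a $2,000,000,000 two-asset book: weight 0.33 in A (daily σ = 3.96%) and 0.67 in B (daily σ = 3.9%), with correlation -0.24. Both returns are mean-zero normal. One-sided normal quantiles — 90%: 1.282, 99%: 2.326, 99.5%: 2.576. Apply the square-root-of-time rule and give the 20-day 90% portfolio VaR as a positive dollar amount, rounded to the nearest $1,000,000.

$301,000,000

σ_p = √(0.33²·3.96² + 0.67²·3.9² + 2·-0.24·0.33·0.67·3.96·3.9) = 2.626%.
σ_{20d} = 2.626% × √20 = 11.744%.
VaR = 1.282 × 11.744% = 15.056%; on $2,000,000,000 that is $301,120,000.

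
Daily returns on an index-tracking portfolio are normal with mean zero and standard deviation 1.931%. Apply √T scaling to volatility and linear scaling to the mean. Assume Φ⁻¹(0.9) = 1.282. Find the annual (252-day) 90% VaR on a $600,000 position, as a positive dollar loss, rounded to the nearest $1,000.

σ_{252d} = 1.931% × √252 = 30.654%.
VaR = 1.282 × 30.654% = 39.298%.
On $600,000: 0.39298 × $600,000 = $235,788.

$236,000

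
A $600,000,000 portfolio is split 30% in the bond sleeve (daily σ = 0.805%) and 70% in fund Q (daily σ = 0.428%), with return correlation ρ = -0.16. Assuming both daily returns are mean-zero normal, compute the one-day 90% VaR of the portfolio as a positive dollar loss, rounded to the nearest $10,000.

σ_p² = 0.3²·0.805² + 0.7²·0.428² + 2·-0.16·0.3·0.7·0.805·0.428 = 0.1249 (%²).
σ_p = √0.1249 = 0.353%.
At 90%, z = 1.282.
VaR = 1.282 × 0.353% = 0.453%; on $600,000,000 that is $2,718,000.

$2,720,000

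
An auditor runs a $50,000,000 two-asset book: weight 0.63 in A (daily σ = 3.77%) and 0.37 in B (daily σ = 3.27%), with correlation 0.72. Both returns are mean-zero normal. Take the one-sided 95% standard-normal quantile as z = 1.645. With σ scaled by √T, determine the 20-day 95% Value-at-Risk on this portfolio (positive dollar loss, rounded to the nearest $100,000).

σ_p = √(0.63²·3.77² + 0.37²·3.27² + 2·0.72·0.63·0.37·3.77·3.27) = 3.353%.
σ_{20d} = 3.353% × √20 = 14.995%.
VaR = 1.645 × 14.995% = 24.667%; on $50,000,000 that is $12,333,500.

$12,300,000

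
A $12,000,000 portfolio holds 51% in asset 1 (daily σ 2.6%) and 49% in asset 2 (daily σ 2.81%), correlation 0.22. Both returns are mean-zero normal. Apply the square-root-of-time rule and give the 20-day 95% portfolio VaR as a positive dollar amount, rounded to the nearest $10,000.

$1,860,000

σ_p = √(0.51²·2.6² + 0.49²·2.81² + 2·0.22·0.51·0.49·2.6·2.81) = 2.111%.
σ_{20d} = 2.111% × √20 = 9.441%.
z(95%) = 1.645.
VaR = 1.645 × 9.441% = 15.530%; on $12,000,000 that is $1,863,600.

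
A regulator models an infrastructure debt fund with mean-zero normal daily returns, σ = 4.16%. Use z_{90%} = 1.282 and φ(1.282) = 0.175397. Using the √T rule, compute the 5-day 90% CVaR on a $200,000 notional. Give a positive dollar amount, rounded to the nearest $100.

σ_{5d} = 4.16% × √5 = 9.302%.
ES multiplier = φ(z)/(1−α) = 0.175397/0.1 = 1.754.
ES = 9.302% × 1.754 = 16.316%; on $200,000: $32,632.

$32,600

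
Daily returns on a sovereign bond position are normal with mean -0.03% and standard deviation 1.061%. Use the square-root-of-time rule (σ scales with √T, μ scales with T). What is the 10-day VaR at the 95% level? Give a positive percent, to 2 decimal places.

5.82%

At 95%, z = 1.645.
σ_{10d} = 1.061% × √10 = 3.355%; μ_{10d} = 10 × -0.03% = -0.300%.
VaR = −(-0.300%) + 1.645 × 3.355% = 5.819%.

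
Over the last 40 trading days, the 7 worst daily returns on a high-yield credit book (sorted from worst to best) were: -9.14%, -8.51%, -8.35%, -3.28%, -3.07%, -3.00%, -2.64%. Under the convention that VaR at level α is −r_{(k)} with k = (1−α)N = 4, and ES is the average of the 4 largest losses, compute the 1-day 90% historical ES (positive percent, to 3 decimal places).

7.320%

The 4 worst returns sum to -29.28%.
ES = −(-29.28%) / 4 = 7.32% ≈ 7.320%.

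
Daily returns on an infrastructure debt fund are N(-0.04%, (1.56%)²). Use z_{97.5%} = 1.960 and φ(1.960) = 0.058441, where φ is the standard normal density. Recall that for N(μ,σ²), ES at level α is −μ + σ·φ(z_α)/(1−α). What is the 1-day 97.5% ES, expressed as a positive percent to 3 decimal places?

3.687%

Tail multiplier: φ(z)/(1−α) = 0.058441 / 0.025 = 2.338.
ES = −(-0.04%) + 1.56% × 2.338 = 3.687%.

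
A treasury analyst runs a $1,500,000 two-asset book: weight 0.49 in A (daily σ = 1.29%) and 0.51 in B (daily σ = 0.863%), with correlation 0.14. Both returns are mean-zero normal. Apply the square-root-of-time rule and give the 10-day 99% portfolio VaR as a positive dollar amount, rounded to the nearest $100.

$90,400

σ_p = √(0.49²·1.29² + 0.51²·0.863² + 2·0.14·0.49·0.51·1.29·0.863) = 0.819%.
σ_{10d} = 0.819% × √10 = 2.590%.
z(99%) = 2.326.
VaR = 2.326 × 2.590% = 6.024%; on $1,500,000 that is $90,360.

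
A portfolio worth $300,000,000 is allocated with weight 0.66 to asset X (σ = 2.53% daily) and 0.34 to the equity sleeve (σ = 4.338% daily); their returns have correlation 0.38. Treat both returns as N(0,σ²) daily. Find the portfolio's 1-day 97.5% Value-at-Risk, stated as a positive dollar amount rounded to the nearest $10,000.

σ_p² = 0.66²·2.53² + 0.34²·4.338² + 2·0.38·0.66·0.34·2.53·4.338 = 6.8354 (%²).
σ_p = √6.8354 = 2.614%.
At 97.5%, z = 1.960.
VaR = 1.960 × 2.614% = 5.123%; on $300,000,000 that is $15,369,000.

$15,370,000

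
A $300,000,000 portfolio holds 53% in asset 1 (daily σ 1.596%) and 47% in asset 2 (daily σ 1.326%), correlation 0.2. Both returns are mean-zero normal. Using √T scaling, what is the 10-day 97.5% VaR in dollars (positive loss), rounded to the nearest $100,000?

σ_p = √(0.53²·1.596² + 0.47²·1.326² + 2·0.2·0.53·0.47·1.596·1.326) = 1.147%.
σ_{10d} = 1.147% × √10 = 3.627%.
z(97.5%) = 1.960.
VaR = 1.960 × 3.627% = 7.109%; on $300,000,000 that is $21,327,000.

$21,300,000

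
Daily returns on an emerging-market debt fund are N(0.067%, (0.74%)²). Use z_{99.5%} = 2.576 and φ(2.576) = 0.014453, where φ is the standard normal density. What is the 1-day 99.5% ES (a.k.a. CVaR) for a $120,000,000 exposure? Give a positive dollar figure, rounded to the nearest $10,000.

$2,490,000

Tail multiplier: φ(z)/(1−α) = 0.014453 / 0.005 = 2.891.
ES = −(0.067%) + 0.74% × 2.891 = 2.072%.
On $120,000,000: 0.02072 × $120,000,000 = $2,486,400.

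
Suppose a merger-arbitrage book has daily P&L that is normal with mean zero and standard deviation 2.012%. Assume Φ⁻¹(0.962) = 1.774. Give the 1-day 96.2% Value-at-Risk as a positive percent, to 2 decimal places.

VaR = z·σ = 1.774 × 2.012% = 3.569%.

3.57%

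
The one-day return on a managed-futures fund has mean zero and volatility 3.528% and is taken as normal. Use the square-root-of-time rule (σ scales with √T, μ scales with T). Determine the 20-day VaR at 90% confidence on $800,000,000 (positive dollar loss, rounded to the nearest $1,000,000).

At 90%, z = 1.282.
σ_{20d} = 3.528% × √20 = 15.778%.
VaR = 1.282 × 15.778% = 20.227%.
On $800,000,000: 0.20227 × $800,000,000 = $161,816,000.

$162,000,000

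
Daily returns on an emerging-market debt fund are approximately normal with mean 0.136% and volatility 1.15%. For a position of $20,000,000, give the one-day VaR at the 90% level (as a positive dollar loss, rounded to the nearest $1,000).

$268,000

At 90% one-sided, z = 1.282.
VaR = −μ + z·σ = −(0.136%) + 1.282 × 1.15% = 1.338%.
On $20,000,000: 0.01338 × $20,000,000 = $267,600.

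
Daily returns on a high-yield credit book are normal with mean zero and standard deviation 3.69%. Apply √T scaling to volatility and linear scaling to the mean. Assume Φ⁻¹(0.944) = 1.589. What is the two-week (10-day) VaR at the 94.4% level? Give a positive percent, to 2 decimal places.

σ_{10d} = 3.69% × √10 = 11.669%.
VaR = 1.589 × 11.669% = 18.542%.

18.54%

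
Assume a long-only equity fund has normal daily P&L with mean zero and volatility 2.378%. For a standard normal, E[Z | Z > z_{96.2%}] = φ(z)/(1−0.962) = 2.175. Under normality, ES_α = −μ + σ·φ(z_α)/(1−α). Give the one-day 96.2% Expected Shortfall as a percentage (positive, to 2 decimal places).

5.17%

ES = 2.378% × 2.175 = 5.172%.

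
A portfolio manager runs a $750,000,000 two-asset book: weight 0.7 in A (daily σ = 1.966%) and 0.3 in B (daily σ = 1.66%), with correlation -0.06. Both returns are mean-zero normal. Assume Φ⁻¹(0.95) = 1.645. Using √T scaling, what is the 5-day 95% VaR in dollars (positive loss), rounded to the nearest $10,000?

σ_p = √(0.7²·1.966² + 0.3²·1.66² + 2·-0.06·0.7·0.3·1.966·1.66) = 1.435%.
σ_{5d} = 1.435% × √5 = 3.209%.
VaR = 1.645 × 3.209% = 5.279%; on $750,000,000 that is $39,592,500.

$39,590,000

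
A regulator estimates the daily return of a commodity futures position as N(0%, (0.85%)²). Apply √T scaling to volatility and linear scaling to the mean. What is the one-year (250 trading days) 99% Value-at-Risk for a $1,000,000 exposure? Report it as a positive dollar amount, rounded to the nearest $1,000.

At 99%, z = 2.326.
σ_{250d} = 0.85% × √250 = 13.440%.
VaR = 2.326 × 13.440% = 31.261%.
On $1,000,000: 0.31261 × $1,000,000 = $312,610.

$313,000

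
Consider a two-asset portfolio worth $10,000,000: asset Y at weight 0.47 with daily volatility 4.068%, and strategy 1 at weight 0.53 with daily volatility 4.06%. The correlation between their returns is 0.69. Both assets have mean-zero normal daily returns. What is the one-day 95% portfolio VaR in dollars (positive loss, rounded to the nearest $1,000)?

σ_p² = 0.47²·4.068² + 0.53²·4.06² + 2·0.69·0.47·0.53·4.068·4.06 = 13.9634 (%²).
σ_p = √13.9634 = 3.737%.
At 95%, z = 1.645.
VaR = 1.645 × 3.737% = 6.147%; on $10,000,000 that is $614,700.

$615,000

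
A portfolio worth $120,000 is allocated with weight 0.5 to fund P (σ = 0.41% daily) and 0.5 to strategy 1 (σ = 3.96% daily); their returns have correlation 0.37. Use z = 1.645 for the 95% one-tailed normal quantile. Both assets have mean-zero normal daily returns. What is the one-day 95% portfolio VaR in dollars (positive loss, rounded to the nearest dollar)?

σ_p² = 0.5²·0.41² + 0.5²·3.96² + 2·0.37·0.5·0.5·0.41·3.96 = 4.2628 (%²).
σ_p = √4.2628 = 2.065%.
VaR = 1.645 × 2.065% = 3.397%; on $120,000 that is $4,076.

$4,076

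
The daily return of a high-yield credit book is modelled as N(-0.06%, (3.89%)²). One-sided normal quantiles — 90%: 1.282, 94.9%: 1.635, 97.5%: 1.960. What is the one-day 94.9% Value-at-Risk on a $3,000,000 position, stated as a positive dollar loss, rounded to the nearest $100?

VaR = −μ + z·σ = −(-0.06%) + 1.635 × 3.89% = 6.420%.
On $3,000,000: 0.06420 × $3,000,000 = $192,600.

$192,600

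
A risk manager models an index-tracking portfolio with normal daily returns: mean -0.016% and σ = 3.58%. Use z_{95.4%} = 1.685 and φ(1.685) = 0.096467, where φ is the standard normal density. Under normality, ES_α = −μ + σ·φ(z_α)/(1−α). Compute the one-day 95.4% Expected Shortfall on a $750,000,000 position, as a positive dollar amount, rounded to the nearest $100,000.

Tail multiplier: φ(z)/(1−α) = 0.096467 / 0.046 = 2.097.
ES = −(-0.016%) + 3.58% × 2.097 = 7.523%.
On $750,000,000: 0.07523 × $750,000,000 = $56,422,500.

$56,400,000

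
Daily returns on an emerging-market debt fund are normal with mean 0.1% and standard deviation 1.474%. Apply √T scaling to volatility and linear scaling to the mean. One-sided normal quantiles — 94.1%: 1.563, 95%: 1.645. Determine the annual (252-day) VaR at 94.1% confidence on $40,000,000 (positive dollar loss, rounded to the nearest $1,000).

σ_{252d} = 1.474% × √252 = 23.399%; μ_{252d} = 252 × 0.1% = 25.200%.
VaR = −(25.200%) + 1.563 × 23.399% = 11.373%.
On $40,000,000: 0.11373 × $40,000,000 = $4,549,200.

$4,549,000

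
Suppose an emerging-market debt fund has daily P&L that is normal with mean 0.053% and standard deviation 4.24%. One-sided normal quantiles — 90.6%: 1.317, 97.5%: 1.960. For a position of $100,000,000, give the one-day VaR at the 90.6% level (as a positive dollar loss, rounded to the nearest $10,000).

$5,530,000

VaR = −μ + z·σ = −(0.053%) + 1.317 × 4.24% = 5.531%.
On $100,000,000: 0.05531 × $100,000,000 = $5,531,000.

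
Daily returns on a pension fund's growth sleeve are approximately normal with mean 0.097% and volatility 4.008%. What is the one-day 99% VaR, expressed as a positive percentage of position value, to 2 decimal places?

At 99% one-sided, z = 2.326.
VaR = −μ + z·σ = −(0.097%) + 2.326 × 4.008% = 9.226%.

9.23%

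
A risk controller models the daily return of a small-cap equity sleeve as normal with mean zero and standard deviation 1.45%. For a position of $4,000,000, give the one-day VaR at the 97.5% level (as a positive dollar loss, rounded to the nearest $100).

$113,700

At 97.5% one-sided, z = 1.960.
VaR = z·σ = 1.960 × 1.45% = 2.842%.
On $4,000,000: 0.02842 × $4,000,000 = $113,680.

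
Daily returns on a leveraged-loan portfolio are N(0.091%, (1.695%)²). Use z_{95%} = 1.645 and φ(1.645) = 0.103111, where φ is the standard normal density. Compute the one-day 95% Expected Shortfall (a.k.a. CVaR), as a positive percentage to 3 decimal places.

Tail multiplier: φ(z)/(1−α) = 0.103111 / 0.05 = 2.062.
ES = −(0.091%) + 1.695% × 2.062 = 3.404%.

3.404%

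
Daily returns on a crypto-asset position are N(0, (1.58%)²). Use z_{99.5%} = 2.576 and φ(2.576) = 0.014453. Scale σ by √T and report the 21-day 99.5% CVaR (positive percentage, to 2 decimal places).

20.93%

σ_{21d} = 1.58% × √21 = 7.240%.
ES multiplier = φ(z)/(1−α) = 0.014453/0.005 = 2.891.
ES = 7.240% × 2.891 = 20.931%.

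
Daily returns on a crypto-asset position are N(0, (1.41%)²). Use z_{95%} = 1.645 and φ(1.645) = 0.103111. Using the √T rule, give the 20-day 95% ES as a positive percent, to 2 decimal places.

σ_{20d} = 1.41% × √20 = 6.306%.
ES multiplier = φ(z)/(1−α) = 0.103111/0.05 = 2.062.
ES = 6.306% × 2.062 = 13.003%.

13.00%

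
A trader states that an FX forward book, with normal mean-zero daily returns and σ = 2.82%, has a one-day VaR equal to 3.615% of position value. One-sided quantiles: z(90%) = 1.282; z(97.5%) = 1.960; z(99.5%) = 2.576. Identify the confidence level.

Implied z = VaR/σ = 3.615 / 2.82 = 1.282.
This matches z(90%) = 1.282.

90%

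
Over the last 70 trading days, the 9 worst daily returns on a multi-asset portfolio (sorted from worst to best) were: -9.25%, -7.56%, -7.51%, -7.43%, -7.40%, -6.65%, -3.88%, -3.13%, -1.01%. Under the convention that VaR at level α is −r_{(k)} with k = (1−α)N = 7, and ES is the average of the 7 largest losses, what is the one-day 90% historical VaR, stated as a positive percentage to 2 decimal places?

3.88%

k = 7; the 7th lowest return is -3.88%, so VaR = 3.88%.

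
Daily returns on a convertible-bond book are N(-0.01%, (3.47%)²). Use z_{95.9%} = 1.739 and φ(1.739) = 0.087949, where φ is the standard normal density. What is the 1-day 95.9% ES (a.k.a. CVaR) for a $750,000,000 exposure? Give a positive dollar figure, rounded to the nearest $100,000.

Tail multiplier: φ(z)/(1−α) = 0.087949 / 0.041 = 2.145.
ES = −(-0.01%) + 3.47% × 2.145 = 7.453%.
On $750,000,000: 0.07453 × $750,000,000 = $55,897,500.

$55,900,000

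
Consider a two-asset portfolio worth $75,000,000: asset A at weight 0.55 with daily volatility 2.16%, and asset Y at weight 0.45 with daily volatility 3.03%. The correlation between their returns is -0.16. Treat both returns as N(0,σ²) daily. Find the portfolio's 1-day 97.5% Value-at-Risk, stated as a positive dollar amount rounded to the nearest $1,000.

$2,439,000

σ_p² = 0.55²·2.16² + 0.45²·3.03² + 2·-0.16·0.55·0.45·2.16·3.03 = 2.7521 (%²).
σ_p = √2.7521 = 1.659%.
At 97.5%, z = 1.960.
VaR = 1.960 × 1.659% = 3.252%; on $75,000,000 that is $2,439,000.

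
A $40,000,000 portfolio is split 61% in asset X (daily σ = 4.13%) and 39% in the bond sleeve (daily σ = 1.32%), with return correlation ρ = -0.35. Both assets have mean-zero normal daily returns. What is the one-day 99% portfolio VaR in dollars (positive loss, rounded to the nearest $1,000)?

σ_p² = 0.61²·4.13² + 0.39²·1.32² + 2·-0.35·0.61·0.39·4.13·1.32 = 5.7040 (%²).
σ_p = √5.7040 = 2.388%.
At 99%, z = 2.326.
VaR = 2.326 × 2.388% = 5.554%; on $40,000,000 that is $2,221,600.

$2,222,000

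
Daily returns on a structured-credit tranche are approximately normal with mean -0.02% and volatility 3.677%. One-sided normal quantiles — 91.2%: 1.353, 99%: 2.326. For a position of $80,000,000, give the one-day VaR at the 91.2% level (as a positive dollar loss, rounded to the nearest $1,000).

$3,996,000

VaR = −μ + z·σ = −(-0.02%) + 1.353 × 3.677% = 4.995%.
On $80,000,000: 0.04995 × $80,000,000 = $3,996,000.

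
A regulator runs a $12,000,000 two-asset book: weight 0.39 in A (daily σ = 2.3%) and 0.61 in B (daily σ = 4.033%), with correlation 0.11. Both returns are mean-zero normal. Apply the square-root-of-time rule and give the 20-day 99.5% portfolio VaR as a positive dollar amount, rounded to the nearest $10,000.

$3,750,000

σ_p = √(0.39²·2.3² + 0.61²·4.033² + 2·0.11·0.39·0.61·2.3·4.033) = 2.710%.
σ_{20d} = 2.710% × √20 = 12.119%.
z(99.5%) = 2.576.
VaR = 2.576 × 12.119% = 31.219%; on $12,000,000 that is $3,746,280.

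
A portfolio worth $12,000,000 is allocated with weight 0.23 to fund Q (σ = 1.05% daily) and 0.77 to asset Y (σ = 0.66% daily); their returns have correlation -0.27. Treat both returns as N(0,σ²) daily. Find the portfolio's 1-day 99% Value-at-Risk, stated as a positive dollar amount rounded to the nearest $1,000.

$140,000

σ_p² = 0.23²·1.05² + 0.77²·0.66² + 2·-0.27·0.23·0.77·1.05·0.66 = 0.2503 (%²).
σ_p = √0.2503 = 0.500%.
At 99%, z = 2.326.
VaR = 2.326 × 0.500% = 1.163%; on $12,000,000 that is $139,560.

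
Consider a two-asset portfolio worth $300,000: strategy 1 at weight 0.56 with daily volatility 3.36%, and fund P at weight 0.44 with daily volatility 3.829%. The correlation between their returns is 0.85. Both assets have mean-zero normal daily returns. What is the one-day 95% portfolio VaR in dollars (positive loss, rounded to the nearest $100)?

σ_p² = 0.56²·3.36² + 0.44²·3.829² + 2·0.85·0.56·0.44·3.36·3.829 = 11.7679 (%²).
σ_p = √11.7679 = 3.430%.
At 95%, z = 1.645.
VaR = 1.645 × 3.430% = 5.642%; on $300,000 that is $16,926.

$16,900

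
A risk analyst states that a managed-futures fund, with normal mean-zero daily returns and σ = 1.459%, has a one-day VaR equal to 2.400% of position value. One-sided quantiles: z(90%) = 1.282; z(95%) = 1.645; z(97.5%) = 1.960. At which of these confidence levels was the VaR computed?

95%

Implied z = VaR/σ = 2.400 / 1.459 = 1.645.
This matches z(95%) = 1.645.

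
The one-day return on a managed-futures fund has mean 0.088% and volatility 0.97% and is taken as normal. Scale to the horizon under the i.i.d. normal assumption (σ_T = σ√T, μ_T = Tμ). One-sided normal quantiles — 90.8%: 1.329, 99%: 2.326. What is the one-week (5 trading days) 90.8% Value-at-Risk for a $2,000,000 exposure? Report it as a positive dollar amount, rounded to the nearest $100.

$48,900

σ_{5d} = 0.97% × √5 = 2.169%; μ_{5d} = 5 × 0.088% = 0.440%.
VaR = −(0.440%) + 1.329 × 2.169% = 2.443%.
On $2,000,000: 0.02443 × $2,000,000 = $48,860.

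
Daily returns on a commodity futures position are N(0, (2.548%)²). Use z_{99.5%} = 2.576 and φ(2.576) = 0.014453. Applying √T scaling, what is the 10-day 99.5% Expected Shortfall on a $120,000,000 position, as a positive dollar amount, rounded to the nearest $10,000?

$27,950,000

σ_{10d} = 2.548% × √10 = 8.057%.
ES multiplier = φ(z)/(1−α) = 0.014453/0.005 = 2.891.
ES = 8.057% × 2.891 = 23.293%; on $120,000,000: $27,951,600.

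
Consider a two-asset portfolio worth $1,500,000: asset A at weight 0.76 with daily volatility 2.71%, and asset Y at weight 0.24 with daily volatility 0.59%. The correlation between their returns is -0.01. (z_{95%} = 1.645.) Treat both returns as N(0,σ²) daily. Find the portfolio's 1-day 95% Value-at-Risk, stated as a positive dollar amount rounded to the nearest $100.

σ_p² = 0.76²·2.71² + 0.24²·0.59² + 2·-0.01·0.76·0.24·2.71·0.59 = 4.2562 (%²).
σ_p = √4.2562 = 2.063%.
VaR = 1.645 × 2.063% = 3.394%; on $1,500,000 that is $50,910.

$50,900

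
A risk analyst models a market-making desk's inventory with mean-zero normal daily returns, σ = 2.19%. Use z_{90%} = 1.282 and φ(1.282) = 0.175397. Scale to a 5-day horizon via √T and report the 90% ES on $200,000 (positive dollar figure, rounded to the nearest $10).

$17,180

σ_{5d} = 2.19% × √5 = 4.897%.
ES multiplier = φ(z)/(1−α) = 0.175397/0.1 = 1.754.
ES = 4.897% × 1.754 = 8.589%; on $200,000: $17,178.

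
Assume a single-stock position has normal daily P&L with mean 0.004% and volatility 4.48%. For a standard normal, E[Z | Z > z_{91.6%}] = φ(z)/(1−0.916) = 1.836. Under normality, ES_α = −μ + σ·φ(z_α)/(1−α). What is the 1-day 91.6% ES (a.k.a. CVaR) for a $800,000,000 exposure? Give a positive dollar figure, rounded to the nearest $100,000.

$65,800,000

ES = −(0.004%) + 4.48% × 1.836 = 8.221%.
On $800,000,000: 0.08221 × $800,000,000 = $65,768,000.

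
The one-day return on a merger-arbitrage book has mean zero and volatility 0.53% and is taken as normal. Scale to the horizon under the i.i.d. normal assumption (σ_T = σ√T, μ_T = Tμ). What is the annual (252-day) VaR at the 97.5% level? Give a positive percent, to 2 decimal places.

16.49%

At 97.5%, z = 1.960.
σ_{252d} = 0.53% × √252 = 8.413%.
VaR = 1.960 × 8.413% = 16.489%.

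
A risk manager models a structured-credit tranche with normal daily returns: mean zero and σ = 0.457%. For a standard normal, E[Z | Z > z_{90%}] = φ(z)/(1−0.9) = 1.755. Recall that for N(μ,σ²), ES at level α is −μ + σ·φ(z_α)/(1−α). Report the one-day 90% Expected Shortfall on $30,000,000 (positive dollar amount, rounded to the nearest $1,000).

ES = 0.457% × 1.755 = 0.802%.
On $30,000,000: 0.00802 × $30,000,000 = $240,600.

$241,000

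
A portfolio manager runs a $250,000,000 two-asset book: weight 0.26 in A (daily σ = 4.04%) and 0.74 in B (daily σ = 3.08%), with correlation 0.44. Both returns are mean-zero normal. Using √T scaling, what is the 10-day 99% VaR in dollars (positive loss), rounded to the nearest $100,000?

σ_p = √(0.26²·4.04² + 0.74²·3.08² + 2·0.44·0.26·0.74·4.04·3.08) = 2.899%.
σ_{10d} = 2.899% × √10 = 9.167%.
z(99%) = 2.326.
VaR = 2.326 × 9.167% = 21.322%; on $250,000,000 that is $53,305,000.

$53,300,000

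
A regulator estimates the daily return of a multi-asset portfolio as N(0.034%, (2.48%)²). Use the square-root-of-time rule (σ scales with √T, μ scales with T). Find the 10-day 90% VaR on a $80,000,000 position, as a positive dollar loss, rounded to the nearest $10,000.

At 90%, z = 1.282.
σ_{10d} = 2.48% × √10 = 7.842%; μ_{10d} = 10 × 0.034% = 0.340%.
VaR = −(0.340%) + 1.282 × 7.842% = 9.713%.
On $80,000,000: 0.09713 × $80,000,000 = $7,770,400.

$7,770,000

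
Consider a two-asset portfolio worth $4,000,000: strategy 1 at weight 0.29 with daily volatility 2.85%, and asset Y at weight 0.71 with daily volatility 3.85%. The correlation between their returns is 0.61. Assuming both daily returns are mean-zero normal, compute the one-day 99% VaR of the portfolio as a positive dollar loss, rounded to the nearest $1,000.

$307,000

σ_p² = 0.29²·2.85² + 0.71²·3.85² + 2·0.61·0.29·0.71·2.85·3.85 = 10.9114 (%²).
σ_p = √10.9114 = 3.303%.
At 99%, z = 2.326.
VaR = 2.326 × 3.303% = 7.683%; on $4,000,000 that is $307,320.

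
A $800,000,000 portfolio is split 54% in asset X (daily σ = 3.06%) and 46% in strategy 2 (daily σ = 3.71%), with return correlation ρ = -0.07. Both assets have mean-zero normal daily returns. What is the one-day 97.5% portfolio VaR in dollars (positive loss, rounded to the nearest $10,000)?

$35,920,000

σ_p² = 0.54²·3.06² + 0.46²·3.71² + 2·-0.07·0.54·0.46·3.06·3.71 = 5.2481 (%²).
σ_p = √5.2481 = 2.291%.
At 97.5%, z = 1.960.
VaR = 1.960 × 2.291% = 4.490%; on $800,000,000 that is $35,920,000.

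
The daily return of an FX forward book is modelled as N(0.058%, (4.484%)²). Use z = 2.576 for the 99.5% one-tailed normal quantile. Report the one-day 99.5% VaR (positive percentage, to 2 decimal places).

11.49%

VaR = −μ + z·σ = −(0.058%) + 2.576 × 4.484% = 11.493%.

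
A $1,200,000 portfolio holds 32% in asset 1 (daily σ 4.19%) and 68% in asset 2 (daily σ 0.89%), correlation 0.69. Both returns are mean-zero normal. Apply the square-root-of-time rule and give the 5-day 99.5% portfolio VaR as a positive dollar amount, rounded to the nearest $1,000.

$125,000

σ_p = √(0.32²·4.19² + 0.68²·0.89² + 2·0.69·0.32·0.68·4.19·0.89) = 1.812%.
σ_{5d} = 1.812% × √5 = 4.052%.
z(99.5%) = 2.576.
VaR = 2.576 × 4.052% = 10.438%; on $1,200,000 that is $125,256.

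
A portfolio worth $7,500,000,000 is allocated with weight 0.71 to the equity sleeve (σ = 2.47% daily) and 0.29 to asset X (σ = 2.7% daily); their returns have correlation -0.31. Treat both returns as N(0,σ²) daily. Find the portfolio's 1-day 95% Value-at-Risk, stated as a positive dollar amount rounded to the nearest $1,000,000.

$208,000,000

σ_p² = 0.71²·2.47² + 0.29²·2.7² + 2·-0.31·0.71·0.29·2.47·2.7 = 2.8372 (%²).
σ_p = √2.8372 = 1.684%.
At 95%, z = 1.645.
VaR = 1.645 × 1.684% = 2.770%; on $7,500,000,000 that is $207,750,000.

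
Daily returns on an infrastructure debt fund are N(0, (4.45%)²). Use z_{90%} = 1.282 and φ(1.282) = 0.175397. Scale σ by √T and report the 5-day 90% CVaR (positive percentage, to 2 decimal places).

17.45%

σ_{5d} = 4.45% × √5 = 9.951%.
ES multiplier = φ(z)/(1−α) = 0.175397/0.1 = 1.754.
ES = 9.951% × 1.754 = 17.454%.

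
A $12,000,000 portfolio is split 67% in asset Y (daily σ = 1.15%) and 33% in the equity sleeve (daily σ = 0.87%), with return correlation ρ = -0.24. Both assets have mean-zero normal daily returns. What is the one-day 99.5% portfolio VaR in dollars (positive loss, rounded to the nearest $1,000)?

$233,000

σ_p² = 0.67²·1.15² + 0.33²·0.87² + 2·-0.24·0.67·0.33·1.15·0.87 = 0.5699 (%²).
σ_p = √0.5699 = 0.755%.
At 99.5%, z = 2.576.
VaR = 2.576 × 0.755% = 1.945%; on $12,000,000 that is $233,400.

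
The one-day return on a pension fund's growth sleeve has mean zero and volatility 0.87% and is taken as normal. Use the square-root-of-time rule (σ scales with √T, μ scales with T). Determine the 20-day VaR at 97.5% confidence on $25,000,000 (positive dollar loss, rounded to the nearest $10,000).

$1,910,000

At 97.5%, z = 1.960.
σ_{20d} = 0.87% × √20 = 3.891%.
VaR = 1.960 × 3.891% = 7.626%.
On $25,000,000: 0.07626 × $25,000,000 = $1,906,500.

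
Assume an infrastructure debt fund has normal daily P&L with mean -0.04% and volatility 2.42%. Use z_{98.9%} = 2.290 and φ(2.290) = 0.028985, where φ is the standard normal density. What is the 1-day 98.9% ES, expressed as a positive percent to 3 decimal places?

6.417%

Tail multiplier: φ(z)/(1−α) = 0.028985 / 0.011 = 2.635.
ES = −(-0.04%) + 2.42% × 2.635 = 6.417%.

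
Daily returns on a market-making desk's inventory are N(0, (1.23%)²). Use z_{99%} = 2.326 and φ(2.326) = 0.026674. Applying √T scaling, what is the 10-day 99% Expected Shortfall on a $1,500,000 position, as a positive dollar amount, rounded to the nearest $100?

$155,600

σ_{10d} = 1.23% × √10 = 3.890%.
ES multiplier = φ(z)/(1−α) = 0.026674/0.01 = 2.667.
ES = 3.890% × 2.667 = 10.375%; on $1,500,000: $155,625.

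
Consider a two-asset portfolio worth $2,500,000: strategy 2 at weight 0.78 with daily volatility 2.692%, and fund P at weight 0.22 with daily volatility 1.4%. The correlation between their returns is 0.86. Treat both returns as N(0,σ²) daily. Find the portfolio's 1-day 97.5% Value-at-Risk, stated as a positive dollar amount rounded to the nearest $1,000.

σ_p² = 0.78²·2.692² + 0.22²·1.4² + 2·0.86·0.78·0.22·2.692·1.4 = 5.6162 (%²).
σ_p = √5.6162 = 2.370%.
At 97.5%, z = 1.960.
VaR = 1.960 × 2.370% = 4.645%; on $2,500,000 that is $116,125.

$116,000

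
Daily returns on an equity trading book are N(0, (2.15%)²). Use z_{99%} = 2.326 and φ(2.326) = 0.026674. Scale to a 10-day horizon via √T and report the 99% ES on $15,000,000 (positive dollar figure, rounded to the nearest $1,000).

$2,720,000

σ_{10d} = 2.15% × √10 = 6.799%.
ES multiplier = φ(z)/(1−α) = 0.026674/0.01 = 2.667.
ES = 6.799% × 2.667 = 18.133%; on $15,000,000: $2,719,950.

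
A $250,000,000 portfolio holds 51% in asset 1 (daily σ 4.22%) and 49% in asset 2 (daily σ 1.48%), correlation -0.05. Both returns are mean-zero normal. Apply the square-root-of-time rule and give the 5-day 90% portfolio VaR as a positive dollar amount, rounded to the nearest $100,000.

σ_p = √(0.51²·4.22² + 0.49²·1.48² + 2·-0.05·0.51·0.49·4.22·1.48) = 2.236%.
σ_{5d} = 2.236% × √5 = 5.000%.
z(90%) = 1.282.
VaR = 1.282 × 5.000% = 6.410%; on $250,000,000 that is $16,025,000.

$16,000,000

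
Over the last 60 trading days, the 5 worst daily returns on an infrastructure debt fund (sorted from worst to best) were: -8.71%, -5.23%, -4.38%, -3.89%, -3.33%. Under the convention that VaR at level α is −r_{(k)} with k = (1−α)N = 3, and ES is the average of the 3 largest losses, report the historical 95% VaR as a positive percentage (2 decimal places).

4.38%

k = 3; the 3rd lowest return is -4.38%, so VaR = 4.38%.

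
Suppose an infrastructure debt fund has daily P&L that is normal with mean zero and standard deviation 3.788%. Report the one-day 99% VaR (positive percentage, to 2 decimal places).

At 99% one-sided, z = 2.326.
VaR = z·σ = 2.326 × 3.788% = 8.811%.

8.81%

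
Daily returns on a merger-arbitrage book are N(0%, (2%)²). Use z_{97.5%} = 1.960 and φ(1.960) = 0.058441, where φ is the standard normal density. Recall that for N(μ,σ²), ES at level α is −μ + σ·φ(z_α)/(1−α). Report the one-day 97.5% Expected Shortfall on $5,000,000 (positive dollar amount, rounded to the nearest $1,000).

Tail multiplier: φ(z)/(1−α) = 0.058441 / 0.025 = 2.338.
ES = 2% × 2.338 = 4.676%.
On $5,000,000: 0.04676 × $5,000,000 = $233,800.

$234,000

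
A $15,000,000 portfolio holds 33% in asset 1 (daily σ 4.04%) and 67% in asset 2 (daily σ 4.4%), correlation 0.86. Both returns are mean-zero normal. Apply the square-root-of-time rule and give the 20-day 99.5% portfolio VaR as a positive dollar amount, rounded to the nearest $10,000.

$7,170,000

σ_p = √(0.33²·4.04² + 0.67²·4.4² + 2·0.86·0.33·0.67·4.04·4.4) = 4.151%.
σ_{20d} = 4.151% × √20 = 18.564%.
z(99.5%) = 2.576.
VaR = 2.576 × 18.564% = 47.821%; on $15,000,000 that is $7,173,150.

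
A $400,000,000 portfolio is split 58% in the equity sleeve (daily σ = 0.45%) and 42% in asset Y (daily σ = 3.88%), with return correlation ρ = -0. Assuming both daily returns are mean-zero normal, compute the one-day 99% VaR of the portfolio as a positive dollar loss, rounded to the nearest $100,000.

σ_p² = 0.58²·0.45² + 0.42²·3.88² + 2·-0·0.58·0.42·0.45·3.88 = 2.7237 (%²).
σ_p = √2.7237 = 1.650%.
At 99%, z = 2.326.
VaR = 2.326 × 1.650% = 3.838%; on $400,000,000 that is $15,352,000.

$15,400,000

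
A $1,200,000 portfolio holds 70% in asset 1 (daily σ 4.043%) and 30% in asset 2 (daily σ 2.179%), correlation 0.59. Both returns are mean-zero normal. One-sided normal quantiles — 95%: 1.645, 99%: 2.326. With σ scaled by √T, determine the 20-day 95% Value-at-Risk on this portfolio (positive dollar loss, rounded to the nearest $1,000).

$288,000

σ_p = √(0.7²·4.043² + 0.3²·2.179² + 2·0.59·0.7·0.3·4.043·2.179) = 3.259%.
σ_{20d} = 3.259% × √20 = 14.575%.
VaR = 1.645 × 14.575% = 23.976%; on $1,200,000 that is $287,712.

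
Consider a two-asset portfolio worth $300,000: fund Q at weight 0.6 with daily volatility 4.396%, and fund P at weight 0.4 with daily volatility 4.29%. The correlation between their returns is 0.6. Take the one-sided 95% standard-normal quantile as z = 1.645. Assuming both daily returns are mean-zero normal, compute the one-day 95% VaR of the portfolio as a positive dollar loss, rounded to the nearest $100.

$19,300

σ_p² = 0.6²·4.396² + 0.4²·4.29² + 2·0.6·0.6·0.4·4.396·4.29 = 15.3329 (%²).
σ_p = √15.3329 = 3.916%.
VaR = 1.645 × 3.916% = 6.442%; on $300,000 that is $19,326.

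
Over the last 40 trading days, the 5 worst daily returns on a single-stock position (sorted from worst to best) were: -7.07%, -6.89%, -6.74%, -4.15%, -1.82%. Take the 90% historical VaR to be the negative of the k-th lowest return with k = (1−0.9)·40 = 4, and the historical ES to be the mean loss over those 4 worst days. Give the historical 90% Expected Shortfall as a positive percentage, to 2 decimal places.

6.21%

The 4 worst returns sum to -24.85%.
ES = −(-24.85%) / 4 = 6.2125% ≈ 6.21%.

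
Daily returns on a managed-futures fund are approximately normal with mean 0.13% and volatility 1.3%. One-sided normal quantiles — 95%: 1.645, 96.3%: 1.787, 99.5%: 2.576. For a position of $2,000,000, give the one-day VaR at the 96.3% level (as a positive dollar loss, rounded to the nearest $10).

$43,860

VaR = −μ + z·σ = −(0.13%) + 1.787 × 1.3% = 2.193%.
On $2,000,000: 0.02193 × $2,000,000 = $43,860.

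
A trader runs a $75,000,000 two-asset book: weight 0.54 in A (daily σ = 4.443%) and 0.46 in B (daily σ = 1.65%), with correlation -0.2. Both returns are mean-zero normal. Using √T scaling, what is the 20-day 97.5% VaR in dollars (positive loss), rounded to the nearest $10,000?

$15,560,000

σ_p = √(0.54²·4.443² + 0.46²·1.65² + 2·-0.2·0.54·0.46·4.443·1.65) = 2.367%.
σ_{20d} = 2.367% × √20 = 10.586%.
z(97.5%) = 1.960.
VaR = 1.960 × 10.586% = 20.749%; on $75,000,000 that is $15,561,750.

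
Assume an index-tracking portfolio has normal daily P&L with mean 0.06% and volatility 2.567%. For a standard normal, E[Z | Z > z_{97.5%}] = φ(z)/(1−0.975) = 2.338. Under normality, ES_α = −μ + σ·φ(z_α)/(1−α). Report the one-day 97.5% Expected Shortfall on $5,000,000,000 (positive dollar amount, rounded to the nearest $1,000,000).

$297,000,000

ES = −(0.06%) + 2.567% × 2.338 = 5.942%.
On $5,000,000,000: 0.05942 × $5,000,000,000 = $297,100,000.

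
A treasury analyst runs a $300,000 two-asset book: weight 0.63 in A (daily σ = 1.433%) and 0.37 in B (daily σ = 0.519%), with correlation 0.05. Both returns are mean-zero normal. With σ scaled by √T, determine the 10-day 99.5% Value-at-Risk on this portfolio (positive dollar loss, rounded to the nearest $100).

σ_p = √(0.63²·1.433² + 0.37²·0.519² + 2·0.05·0.63·0.37·1.433·0.519) = 0.932%.
σ_{10d} = 0.932% × √10 = 2.947%.
z(99.5%) = 2.576.
VaR = 2.576 × 2.947% = 7.591%; on $300,000 that is $22,773.

$22,800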